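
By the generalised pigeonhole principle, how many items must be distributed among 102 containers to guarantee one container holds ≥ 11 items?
n = (11 − 1)·102 + 1 = 1021

By the generalised pigeonhole principle, to guarantee some box contains ≥ r objects we need more than (r − 1) · k objects total. Threshold: n = (r − 1) · k + 1. With r = 11 and k = 102: n = 10 · 102 + 1 = 1020 + 1 = 1021. For n = 1020 = 10 · 102, we can put exactly 10 objects in every box, avoiding 11 in any single one — so 1021 is tight.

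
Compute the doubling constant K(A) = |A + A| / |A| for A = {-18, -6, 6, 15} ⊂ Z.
K = |A + A| / |A| = 9/4

Enumerate A + A = {a + b : a, b ∈ A}. With |A| = 4, there are |A|^2 = 16 ordered sum pairs; collecting distinct values, A + A = {-36, -24, -12, -3, 0, 9, 12, 21, 30}, so |A + A| = 9. Thus K = 9/4. For comparison, the minimum possible |A + A| over all 4-element sets is 2·4 − 1 = 7 (so min K = 7/4), attained only by arithmetic progressions.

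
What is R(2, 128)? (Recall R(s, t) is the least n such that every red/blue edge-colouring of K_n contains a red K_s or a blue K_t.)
R(2, 128) = 128

R(2, k) = k for all k ≥ 2: in a 2-colouring of K_k, either some edge is red (a red K_2) or all edges are blue (a blue K_k). And K_{127} coloured all-blue has no blue K_128, so R(2, 128) > 127. Hence R(2, 128) = 128.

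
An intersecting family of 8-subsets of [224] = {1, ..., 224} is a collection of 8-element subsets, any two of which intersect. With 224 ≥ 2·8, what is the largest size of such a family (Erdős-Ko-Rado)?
max |F| = C(223, 7) = 4947691332727

Erdős-Ko-Rado (1961): when n ≥ 2k, max |F| = C(n−1, k−1). The bound is attained by the star {A : i ∈ A} for any fixed i ∈ [n]. Here C(224−1, 8−1) = C(223, 7) = 4947691332727.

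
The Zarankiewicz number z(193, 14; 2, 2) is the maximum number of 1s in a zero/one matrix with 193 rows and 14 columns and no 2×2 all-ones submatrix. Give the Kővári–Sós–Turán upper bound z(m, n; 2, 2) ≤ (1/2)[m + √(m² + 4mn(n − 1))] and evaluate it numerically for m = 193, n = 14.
z(193, 14; 2, 2) ≤ (1/2)[193 + √(193² + 4·193·14·13)] = (1/2)[193 + √177753] = 307.3038

Kővári–Sós–Turán: let r_1, ..., r_193 be the row sums and z = Σ r_i the total number of 1s. Each pair of columns can share at most one row with both entries 1 (else a 2×2 all-ones block appears), so Σ_i C(r_i, 2) ≤ C(14, 2) = 91. By convexity Σ_i C(r_i, 2) ≥ 193·C(z/193, 2) = z(z − 193)/(2·193), giving z² − 193z − 193·14·13 ≤ 0 and hence z ≤ (1/2)[193 + √(37249 + 4·35126)] = (1/2)[193 + √177753] ≈ (1/2)(193 + 421.6076) = 307.3038.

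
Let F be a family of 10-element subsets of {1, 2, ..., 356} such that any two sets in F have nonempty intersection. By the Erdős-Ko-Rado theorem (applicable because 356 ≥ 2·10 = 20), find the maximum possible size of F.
max |F| = C(355, 9) = 222789776381129100

Erdős-Ko-Rado (1961): when n ≥ 2k, max |F| = C(n−1, k−1). The bound is attained by the star {A : i ∈ A} for any fixed i ∈ [n]. Here C(356−1, 10−1) = C(355, 9) = 222789776381129100.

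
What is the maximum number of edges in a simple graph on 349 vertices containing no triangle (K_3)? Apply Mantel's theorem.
ex(349, K_3) = ⌊349^2/4⌋ = 30450

Mantel (1907): a triangle-free graph on n vertices has at most ⌊n^2/4⌋ edges, with equality for the complete bipartite graph K_{⌊n/2⌋, ⌈n/2⌉}. For n = 349: ⌊349^2/4⌋ = ⌊121801/4⌋ = 30450. The extremal graph is K_{174, 175}, which has 174·175 = 30450 edges.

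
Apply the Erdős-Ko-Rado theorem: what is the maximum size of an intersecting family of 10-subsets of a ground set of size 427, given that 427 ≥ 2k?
max |F| = C(426, 9) = 1169434392771406850

Erdős-Ko-Rado (1961): when n ≥ 2k, max |F| = C(n−1, k−1). The bound is attained by the star {A : i ∈ A} for any fixed i ∈ [n]. Here C(427−1, 10−1) = C(426, 9) = 1169434392771406850.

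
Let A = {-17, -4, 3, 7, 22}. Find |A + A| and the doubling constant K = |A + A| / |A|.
K = |A + A| / |A| = 15/5 = 3

Enumerate A + A = {a + b : a, b ∈ A}. With |A| = 5, there are |A|^2 = 25 ordered sum pairs; collecting distinct values, A + A = {-34, -21, -14, -10, -8, -1, 3, 5, 6, 10, 14, 18, 25, 29, 44}, so |A + A| = 15. Thus K = 15/5 = 3. For comparison, the minimum possible |A + A| over all 5-element sets is 2·5 − 1 = 9 (so min K = 9/5), attained only by arithmetic progressions.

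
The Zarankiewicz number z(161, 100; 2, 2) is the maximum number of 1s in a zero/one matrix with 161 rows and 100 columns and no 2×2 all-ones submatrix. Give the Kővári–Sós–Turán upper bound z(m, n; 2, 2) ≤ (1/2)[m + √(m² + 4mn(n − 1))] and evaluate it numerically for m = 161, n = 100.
z(161, 100; 2, 2) ≤ (1/2)[161 + √(161² + 4·161·100·99)] = (1/2)[161 + √6401521] = 1345.5614

Kővári–Sós–Turán: let r_1, ..., r_161 be the row sums and z = Σ r_i the total number of 1s. Each pair of columns can share at most one row with both entries 1 (else a 2×2 all-ones block appears), so Σ_i C(r_i, 2) ≤ C(100, 2) = 4950. By convexity Σ_i C(r_i, 2) ≥ 161·C(z/161, 2) = z(z − 161)/(2·161), giving z² − 161z − 161·100·99 ≤ 0 and hence z ≤ (1/2)[161 + √(25921 + 4·1593900)] = (1/2)[161 + √6401521] ≈ (1/2)(161 + 2530.1227) = 1345.5614.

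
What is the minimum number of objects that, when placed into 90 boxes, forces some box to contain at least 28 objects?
n = (28 − 1)·90 + 1 = 2431

By the generalised pigeonhole principle, to guarantee some box contains ≥ r objects we need more than (r − 1) · k objects total. Threshold: n = (r − 1) · k + 1. With r = 28 and k = 90: n = 27 · 90 + 1 = 2430 + 1 = 2431. For n = 2430 = 27 · 90, we can put exactly 27 objects in every box, avoiding 28 in any single one — so 2431 is tight.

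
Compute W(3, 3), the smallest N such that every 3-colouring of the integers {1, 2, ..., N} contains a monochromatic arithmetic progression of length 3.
W(3, 3) = 27

This is a classical value, W(3, 3) = 27, established by combining an explicit 3-colouring of {1, ..., 26} with no monochromatic 3-AP (giving the lower bound W(3, 3) > 26) and a finite case analysis / exhaustive computer search showing every 3-colouring of {1, ..., 27} has such an AP.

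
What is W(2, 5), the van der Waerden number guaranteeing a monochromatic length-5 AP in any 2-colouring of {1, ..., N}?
W(2, 5) = 178

This is a classical value, W(2, 5) = 178, established by combining an explicit 2-colouring of {1, ..., 177} with no monochromatic 5-AP (giving the lower bound W(2, 5) > 177) and a finite case analysis / exhaustive computer search showing every 2-colouring of {1, ..., 178} has such an AP.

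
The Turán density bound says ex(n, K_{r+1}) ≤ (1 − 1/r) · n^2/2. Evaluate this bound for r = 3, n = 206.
Turán density bound = (2/3) · 206^2/2 = 42436/3 ≈ 14145.3333

Turán's theorem: ex(n, K_{r+1}) is achieved by the complete r-partite Turán graph T(n, r) with parts as balanced as possible, and is at most (1 − 1/r) · n^2/2. For r = 3, n = 206: the density bound is (2/3) · 42436/2 = 42436/3 ≈ 14145.3333. The integer-valued extremum is e(T(206, 3)) = 14145, which is strictly less than the density bound 42436/3 since 3 ∤ 206 (the parts of T(206, 3) cannot all be equal).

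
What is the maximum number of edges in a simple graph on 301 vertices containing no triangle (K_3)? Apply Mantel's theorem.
ex(301, K_3) = ⌊301^2/4⌋ = 22650

Mantel (1907): a triangle-free graph on n vertices has at most ⌊n^2/4⌋ edges, with equality for the complete bipartite graph K_{⌊n/2⌋, ⌈n/2⌉}. For n = 301: ⌊301^2/4⌋ = ⌊90601/4⌋ = 22650. The extremal graph is K_{150, 151}, which has 150·151 = 22650 edges.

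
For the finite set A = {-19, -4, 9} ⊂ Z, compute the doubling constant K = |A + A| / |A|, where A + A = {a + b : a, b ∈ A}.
K = |A + A| / |A| = 6/3 = 2

Enumerate A + A = {a + b : a, b ∈ A}. With |A| = 3, there are |A|^2 = 9 ordered sum pairs; collecting distinct values, A + A = {-38, -23, -10, -8, 5, 18}, so |A + A| = 6. Thus K = 6/3 = 2. For comparison, the minimum possible |A + A| over all 3-element sets is 2·3 − 1 = 5 (so min K = 5/3), attained only by arithmetic progressions.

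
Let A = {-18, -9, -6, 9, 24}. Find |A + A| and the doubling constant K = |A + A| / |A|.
K = |A + A| / |A| = 14/5

Enumerate A + A = {a + b : a, b ∈ A}. With |A| = 5, there are |A|^2 = 25 ordered sum pairs; collecting distinct values, A + A = {-36, -27, -24, -18, -15, -12, -9, 0, 3, 6, 15, 18, 33, 48}, so |A + A| = 14. Thus K = 14/5. For comparison, the minimum possible |A + A| over all 5-element sets is 2·5 − 1 = 9 (so min K = 9/5), attained only by arithmetic progressions.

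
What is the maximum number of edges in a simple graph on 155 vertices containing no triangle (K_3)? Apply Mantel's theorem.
ex(155, K_3) = ⌊155^2/4⌋ = 6006

Mantel (1907): a triangle-free graph on n vertices has at most ⌊n^2/4⌋ edges, with equality for the complete bipartite graph K_{⌊n/2⌋, ⌈n/2⌉}. For n = 155: ⌊155^2/4⌋ = ⌊24025/4⌋ = 6006. The extremal graph is K_{77, 78}, which has 77·78 = 6006 edges.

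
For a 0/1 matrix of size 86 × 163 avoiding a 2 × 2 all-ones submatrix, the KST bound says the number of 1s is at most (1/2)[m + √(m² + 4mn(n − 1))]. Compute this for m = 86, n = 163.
z(86, 163; 2, 2) ≤ (1/2)[86 + √(86² + 4·86·163·162)] = (1/2)[86 + √9091060] = 1550.5692

Kővári–Sós–Turán: let r_1, ..., r_86 be the row sums and z = Σ r_i the total number of 1s. Each pair of columns can share at most one row with both entries 1 (else a 2×2 all-ones block appears), so Σ_i C(r_i, 2) ≤ C(163, 2) = 13203. By convexity Σ_i C(r_i, 2) ≥ 86·C(z/86, 2) = z(z − 86)/(2·86), giving z² − 86z − 86·163·162 ≤ 0 and hence z ≤ (1/2)[86 + √(7396 + 4·2270916)] = (1/2)[86 + √9091060] ≈ (1/2)(86 + 3015.1385) = 1550.5692.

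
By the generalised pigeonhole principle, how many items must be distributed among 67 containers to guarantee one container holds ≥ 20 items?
n = (20 − 1)·67 + 1 = 1274

By the generalised pigeonhole principle, to guarantee some box contains ≥ r objects we need more than (r − 1) · k objects total. Threshold: n = (r − 1) · k + 1. With r = 20 and k = 67: n = 19 · 67 + 1 = 1273 + 1 = 1274. For n = 1273 = 19 · 67, we can put exactly 19 objects in every box, avoiding 20 in any single one — so 1274 is tight.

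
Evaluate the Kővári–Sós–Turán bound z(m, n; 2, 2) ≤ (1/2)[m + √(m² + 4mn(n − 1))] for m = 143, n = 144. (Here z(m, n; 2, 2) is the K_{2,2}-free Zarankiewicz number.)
z(143, 144; 2, 2) ≤ (1/2)[143 + √(143² + 4·143·144·143)] = (1/2)[143 + √11799073] = 1788.9889

Kővári–Sós–Turán: let r_1, ..., r_143 be the row sums and z = Σ r_i the total number of 1s. Each pair of columns can share at most one row with both entries 1 (else a 2×2 all-ones block appears), so Σ_i C(r_i, 2) ≤ C(144, 2) = 10296. By convexity Σ_i C(r_i, 2) ≥ 143·C(z/143, 2) = z(z − 143)/(2·143), giving z² − 143z − 143·144·143 ≤ 0 and hence z ≤ (1/2)[143 + √(20449 + 4·2944656)] = (1/2)[143 + √11799073] ≈ (1/2)(143 + 3434.9779) = 1788.9889.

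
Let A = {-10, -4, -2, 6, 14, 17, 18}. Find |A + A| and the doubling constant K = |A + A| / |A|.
K = |A + A| / |A| = 25/7

Enumerate A + A = {a + b : a, b ∈ A}. With |A| = 7, there are |A|^2 = 49 ordered sum pairs; collecting distinct values, A + A = {-20, -14, -12, -8, -6, -4, 2, 4, 7, 8, 10, 12, 13, 14, 15, 16, 20, 23, 24, 28, 31, 32, 34, 35, 36}, so |A + A| = 25. Thus K = 25/7. For comparison, the minimum possible |A + A| over all 7-element sets is 2·7 − 1 = 13 (so min K = 13/7), attained only by arithmetic progressions.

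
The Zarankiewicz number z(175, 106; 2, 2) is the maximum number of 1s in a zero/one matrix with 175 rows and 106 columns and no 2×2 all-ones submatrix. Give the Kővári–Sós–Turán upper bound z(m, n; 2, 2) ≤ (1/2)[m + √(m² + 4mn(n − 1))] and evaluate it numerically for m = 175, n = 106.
z(175, 106; 2, 2) ≤ (1/2)[175 + √(175² + 4·175·106·105)] = (1/2)[175 + √7821625] = 1485.8584

Kővári–Sós–Turán: let r_1, ..., r_175 be the row sums and z = Σ r_i the total number of 1s. Each pair of columns can share at most one row with both entries 1 (else a 2×2 all-ones block appears), so Σ_i C(r_i, 2) ≤ C(106, 2) = 5565. By convexity Σ_i C(r_i, 2) ≥ 175·C(z/175, 2) = z(z − 175)/(2·175), giving z² − 175z − 175·106·105 ≤ 0 and hence z ≤ (1/2)[175 + √(30625 + 4·1947750)] = (1/2)[175 + √7821625] ≈ (1/2)(175 + 2796.7168) = 1485.8584.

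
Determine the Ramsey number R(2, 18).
R(2, 18) = 18

R(2, k) = k for all k ≥ 2: in a 2-colouring of K_k, either some edge is red (a red K_2) or all edges are blue (a blue K_k). And K_{17} coloured all-blue has no blue K_18, so R(2, 18) > 17. Hence R(2, 18) = 18.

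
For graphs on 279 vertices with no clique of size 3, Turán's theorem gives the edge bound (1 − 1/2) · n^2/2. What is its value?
Turán density bound = (1/2) · 279^2/2 = 77841/4 ≈ 19460.25

Turán's theorem: ex(n, K_{r+1}) is achieved by the complete r-partite Turán graph T(n, r) with parts as balanced as possible, and is at most (1 − 1/r) · n^2/2. For r = 2, n = 279: the density bound is (1/2) · 77841/2 = 77841/4 ≈ 19460.25. The integer-valued extremum is e(T(279, 2)) = 19460, which is strictly less than the density bound 77841/4 since 2 ∤ 279 (the parts of T(279, 2) cannot all be equal).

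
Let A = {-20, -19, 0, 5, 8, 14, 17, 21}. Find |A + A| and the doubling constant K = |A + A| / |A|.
K = |A + A| / |A| = 35/8

Enumerate A + A = {a + b : a, b ∈ A}. With |A| = 8, there are |A|^2 = 64 ordered sum pairs; collecting distinct values, A + A = {-40, -39, -38, -20, -19, -15, -14, -12, -11, -6, -5, -3, -2, 0, 1, 2, 5, 8, 10, 13, 14, 16, 17, 19, 21, 22, 25, 26, 28, 29, 31, 34, 35, 38, 42}, so |A + A| = 35. Thus K = 35/8. For comparison, the minimum possible |A + A| over all 8-element sets is 2·8 − 1 = 15 (so min K = 15/8), attained only by arithmetic progressions.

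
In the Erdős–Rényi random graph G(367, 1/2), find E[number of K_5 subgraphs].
E[# K_5] = C(367, 5) · (1/2)^C(5, 2) = 53984213283 / 2^10 ≈ 52718958.284180

For each 5-subset S of vertices (there are C(367, 5) = 53984213283 such S), let X_S = 1 if S induces a K_5 (all C(5, 2) = 10 edges present). Then P(X_S = 1) = (1/2)^10 = 1/1024. By linearity of expectation, E[# K_5] = C(367, 5) · (1/2)^10 = 53984213283 / 1024 ≈ 52718958.284180.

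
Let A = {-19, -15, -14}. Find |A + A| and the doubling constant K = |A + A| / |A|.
K = |A + A| / |A| = 6/3 = 2

Enumerate A + A = {a + b : a, b ∈ A}. With |A| = 3, there are |A|^2 = 9 ordered sum pairs; collecting distinct values, A + A = {-38, -34, -33, -30, -29, -28}, so |A + A| = 6. Thus K = 6/3 = 2. For comparison, the minimum possible |A + A| over all 3-element sets is 2·3 − 1 = 5 (so min K = 5/3), attained only by arithmetic progressions.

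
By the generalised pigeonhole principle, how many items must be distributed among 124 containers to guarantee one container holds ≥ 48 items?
n = (48 − 1)·124 + 1 = 5829

By the generalised pigeonhole principle, to guarantee some box contains ≥ r objects we need more than (r − 1) · k objects total. Threshold: n = (r − 1) · k + 1. With r = 48 and k = 124: n = 47 · 124 + 1 = 5828 + 1 = 5829. For n = 5828 = 47 · 124, we can put exactly 47 objects in every box, avoiding 48 in any single one — so 5829 is tight.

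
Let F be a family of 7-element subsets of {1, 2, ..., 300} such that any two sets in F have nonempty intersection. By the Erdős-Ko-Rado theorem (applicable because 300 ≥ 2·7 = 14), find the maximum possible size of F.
max |F| = C(299, 6) = 943566389766

Erdős-Ko-Rado (1961): when n ≥ 2k, max |F| = C(n−1, k−1). The bound is attained by the star {A : i ∈ A} for any fixed i ∈ [n]. Here C(300−1, 7−1) = C(299, 6) = 943566389766.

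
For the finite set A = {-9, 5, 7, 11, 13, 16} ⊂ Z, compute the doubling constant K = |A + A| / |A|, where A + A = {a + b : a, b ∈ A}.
K = |A + A| / |A| = 20/6 = 10/3

Enumerate A + A = {a + b : a, b ∈ A}. With |A| = 6, there are |A|^2 = 36 ordered sum pairs; collecting distinct values, A + A = {-18, -4, -2, 2, 4, 7, 10, 12, 14, 16, 18, 20, 21, 22, 23, 24, 26, 27, 29, 32}, so |A + A| = 20. Thus K = 20/6 = 10/3. For comparison, the minimum possible |A + A| over all 6-element sets is 2·6 − 1 = 11 (so min K = 11/6), attained only by arithmetic progressions.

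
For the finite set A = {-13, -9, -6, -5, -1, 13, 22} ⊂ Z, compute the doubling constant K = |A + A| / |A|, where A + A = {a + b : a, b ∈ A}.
K = |A + A| / |A| = 25/7

Enumerate A + A = {a + b : a, b ∈ A}. With |A| = 7, there are |A|^2 = 49 ordered sum pairs; collecting distinct values, A + A = {-26, -22, -19, -18, -15, -14, -12, -11, -10, -7, -6, -2, 0, 4, 7, 8, 9, 12, 13, 16, 17, 21, 26, 35, 44}, so |A + A| = 25. Thus K = 25/7. For comparison, the minimum possible |A + A| over all 7-element sets is 2·7 − 1 = 13 (so min K = 13/7), attained only by arithmetic progressions.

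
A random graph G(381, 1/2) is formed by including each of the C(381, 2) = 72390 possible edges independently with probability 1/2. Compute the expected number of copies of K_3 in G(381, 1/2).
E[# K_3] = C(381, 3) · (1/2)^C(3, 2) = 9145270 / 2^3 = 4572635/4 = 1143158.75

For each 3-subset S of vertices (there are C(381, 3) = 9145270 such S), let X_S = 1 if S induces a K_3 (all C(3, 2) = 3 edges present). Then P(X_S = 1) = (1/2)^3 = 1/8. By linearity of expectation, E[# K_3] = C(381, 3) · (1/2)^3 = 9145270 / 8 = 4572635/4 = 1143158.75.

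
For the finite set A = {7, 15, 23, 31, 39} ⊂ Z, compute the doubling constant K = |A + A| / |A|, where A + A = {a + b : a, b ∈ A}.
K = |A + A| / |A| = 9/5

Enumerate A + A = {a + b : a, b ∈ A}. With |A| = 5, there are |A|^2 = 25 ordered sum pairs; collecting distinct values, A + A = {14, 22, 30, 38, 46, 54, 62, 70, 78}, so |A + A| = 9. Thus K = 9/5. Here |A + A| = 2|A| − 1 = 9, the minimum possible — so K = 9/5 is minimal, which holds iff A is an arithmetic progression.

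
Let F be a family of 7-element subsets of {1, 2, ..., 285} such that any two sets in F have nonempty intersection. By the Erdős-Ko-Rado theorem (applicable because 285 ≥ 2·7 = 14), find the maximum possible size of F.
max |F| = C(284, 6) = 691018925604

The Erdős-Ko-Rado theorem states: for n ≥ 2k, an intersecting family of k-subsets of an n-element set has size at most C(n − 1, k − 1), with equality for 'star' families {A ⊆ [n] : |A| = k, i ∈ A} (fix an element i). For n = 285, k = 7: C(284, 6) = 691018925604.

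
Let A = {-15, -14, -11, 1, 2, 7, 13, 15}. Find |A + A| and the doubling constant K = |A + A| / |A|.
K = |A + A| / |A| = 32/8 = 4

Enumerate A + A = {a + b : a, b ∈ A}. With |A| = 8, there are |A|^2 = 64 ordered sum pairs; collecting distinct values, A + A = {-30, -29, -28, -26, -25, -22, -14, -13, -12, -10, -9, -8, -7, -4, -2, -1, 0, 1, 2, 3, 4, 8, 9, 14, 15, 16, 17, 20, 22, 26, 28, 30}, so |A + A| = 32. Thus K = 32/8 = 4. For comparison, the minimum possible |A + A| over all 8-element sets is 2·8 − 1 = 15 (so min K = 15/8), attained only by arithmetic progressions.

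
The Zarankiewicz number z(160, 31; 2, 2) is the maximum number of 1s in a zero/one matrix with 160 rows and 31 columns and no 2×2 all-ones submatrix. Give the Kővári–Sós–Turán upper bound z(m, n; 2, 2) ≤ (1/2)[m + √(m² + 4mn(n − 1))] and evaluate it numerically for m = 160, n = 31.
z(160, 31; 2, 2) ≤ (1/2)[160 + √(160² + 4·160·31·30)] = (1/2)[160 + √620800] = 473.9543

Kővári–Sós–Turán: let r_1, ..., r_160 be the row sums and z = Σ r_i the total number of 1s. Each pair of columns can share at most one row with both entries 1 (else a 2×2 all-ones block appears), so Σ_i C(r_i, 2) ≤ C(31, 2) = 465. By convexity Σ_i C(r_i, 2) ≥ 160·C(z/160, 2) = z(z − 160)/(2·160), giving z² − 160z − 160·31·30 ≤ 0 and hence z ≤ (1/2)[160 + √(25600 + 4·148800)] = (1/2)[160 + √620800] ≈ (1/2)(160 + 787.9086) = 473.9543.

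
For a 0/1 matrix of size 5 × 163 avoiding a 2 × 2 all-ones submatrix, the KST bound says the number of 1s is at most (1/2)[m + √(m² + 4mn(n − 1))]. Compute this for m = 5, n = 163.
z(5, 163; 2, 2) ≤ (1/2)[5 + √(5² + 4·5·163·162)] = (1/2)[5 + √528145] = 365.8679

Kővári–Sós–Turán: let r_1, ..., r_5 be the row sums and z = Σ r_i the total number of 1s. Each pair of columns can share at most one row with both entries 1 (else a 2×2 all-ones block appears), so Σ_i C(r_i, 2) ≤ C(163, 2) = 13203. By convexity Σ_i C(r_i, 2) ≥ 5·C(z/5, 2) = z(z − 5)/(2·5), giving z² − 5z − 5·163·162 ≤ 0 and hence z ≤ (1/2)[5 + √(25 + 4·132030)] = (1/2)[5 + √528145] ≈ (1/2)(5 + 726.7359) = 365.8679.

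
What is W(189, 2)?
W(189, 2) = 189 + 1 = 190

A 2-term AP is any pair of integers, so a monochromatic 2-AP exists iff some colour is used at least twice. With 189 colours, the colouring i ↦ i on {1, ..., 189} uses each colour once, avoiding any monochromatic pair, so W(189, 2) > 189. For {1, ..., 190}, pigeonhole forces two integers of the same colour, which form a monochromatic 2-AP. Hence W(189, 2) = 190.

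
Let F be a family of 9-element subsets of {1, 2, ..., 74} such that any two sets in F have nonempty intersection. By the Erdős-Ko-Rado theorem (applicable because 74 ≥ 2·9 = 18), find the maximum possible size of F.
max |F| = C(73, 8) = 13442126049

Erdős-Ko-Rado (1961): when n ≥ 2k, max |F| = C(n−1, k−1). The bound is attained by the star {A : i ∈ A} for any fixed i ∈ [n]. Here C(74−1, 9−1) = C(73, 8) = 13442126049.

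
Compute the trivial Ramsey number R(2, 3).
R(2, 3) = 3

R(2, k) = k for all k ≥ 2: in a 2-colouring of K_k, either some edge is red (a red K_2) or all edges are blue (a blue K_k). And K_{2} coloured all-blue has no blue K_3, so R(2, 3) > 2. Hence R(2, 3) = 3.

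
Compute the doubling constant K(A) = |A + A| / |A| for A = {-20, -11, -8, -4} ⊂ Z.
K = |A + A| / |A| = 10/4 = 5/2

Enumerate A + A = {a + b : a, b ∈ A}. With |A| = 4, there are |A|^2 = 16 ordered sum pairs; collecting distinct values, A + A = {-40, -31, -28, -24, -22, -19, -16, -15, -12, -8}, so |A + A| = 10. Thus K = 10/4 = 5/2. For comparison, the minimum possible |A + A| over all 4-element sets is 2·4 − 1 = 7 (so min K = 7/4), attained only by arithmetic progressions.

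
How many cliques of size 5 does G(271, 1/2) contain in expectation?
E[# K_5] = C(271, 5) · (1/2)^C(5, 2) = 11736811899 / 2^10 ≈ 11461730.370117

For each 5-subset S of vertices (there are C(271, 5) = 11736811899 such S), let X_S = 1 if S induces a K_5 (all C(5, 2) = 10 edges present). Then P(X_S = 1) = (1/2)^10 = 1/1024. By linearity of expectation, E[# K_5] = C(271, 5) · (1/2)^10 = 11736811899 / 1024 ≈ 11461730.370117.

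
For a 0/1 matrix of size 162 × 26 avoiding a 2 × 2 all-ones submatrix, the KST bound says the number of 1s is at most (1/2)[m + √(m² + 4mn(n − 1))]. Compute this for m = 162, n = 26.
z(162, 26; 2, 2) ≤ (1/2)[162 + √(162² + 4·162·26·25)] = (1/2)[162 + √447444] = 415.4563

Kővári–Sós–Turán: let r_1, ..., r_162 be the row sums and z = Σ r_i the total number of 1s. Each pair of columns can share at most one row with both entries 1 (else a 2×2 all-ones block appears), so Σ_i C(r_i, 2) ≤ C(26, 2) = 325. By convexity Σ_i C(r_i, 2) ≥ 162·C(z/162, 2) = z(z − 162)/(2·162), giving z² − 162z − 162·26·25 ≤ 0 and hence z ≤ (1/2)[162 + √(26244 + 4·105300)] = (1/2)[162 + √447444] ≈ (1/2)(162 + 668.9126) = 415.4563.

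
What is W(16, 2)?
W(16, 2) = 16 + 1 = 17

A 2-term AP is any pair of integers, so a monochromatic 2-AP exists iff some colour is used at least twice. With 16 colours, the colouring i ↦ i on {1, ..., 16} uses each colour once, avoiding any monochromatic pair, so W(16, 2) > 16. For {1, ..., 17}, pigeonhole forces two integers of the same colour, which form a monochromatic 2-AP. Hence W(16, 2) = 17.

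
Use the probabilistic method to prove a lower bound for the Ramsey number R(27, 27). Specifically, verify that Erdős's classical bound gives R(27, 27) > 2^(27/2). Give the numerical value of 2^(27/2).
2^(27/2) = 11585.2375; so R(27, 27) > 11585.2375

Colour each edge of K_n uniformly at random with red/blue. The expected number of monochromatic K_27 is C(n, 27) · 2 · 2^(−C(27,2)). If C(n, 27) · 2^(1 − C(27,2)) < 1, then with positive probability no monochromatic K_27 exists, so R(27, 27) > n. The standard estimate C(n, 27) ≤ n^27/27! shows this inequality holds whenever n ≤ 2^(27/2) (since 27! · 2^(C(27,2) − 1) > 2^(27^2/2) ≥ n^27). Hence R(27, 27) > 2^(27/2) = 11585.2375.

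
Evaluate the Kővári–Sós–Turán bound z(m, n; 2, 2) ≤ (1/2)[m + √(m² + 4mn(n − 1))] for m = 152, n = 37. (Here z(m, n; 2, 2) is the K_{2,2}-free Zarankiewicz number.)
z(152, 37; 2, 2) ≤ (1/2)[152 + √(152² + 4·152·37·36)] = (1/2)[152 + √832960] = 532.3332

Kővári–Sós–Turán: let r_1, ..., r_152 be the row sums and z = Σ r_i the total number of 1s. Each pair of columns can share at most one row with both entries 1 (else a 2×2 all-ones block appears), so Σ_i C(r_i, 2) ≤ C(37, 2) = 666. By convexity Σ_i C(r_i, 2) ≥ 152·C(z/152, 2) = z(z − 152)/(2·152), giving z² − 152z − 152·37·36 ≤ 0 and hence z ≤ (1/2)[152 + √(23104 + 4·202464)] = (1/2)[152 + √832960] ≈ (1/2)(152 + 912.6664) = 532.3332.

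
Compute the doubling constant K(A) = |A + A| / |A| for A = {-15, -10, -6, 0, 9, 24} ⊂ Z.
K = |A + A| / |A| = 18/6 = 3

Enumerate A + A = {a + b : a, b ∈ A}. With |A| = 6, there are |A|^2 = 36 ordered sum pairs; collecting distinct values, A + A = {-30, -25, -21, -20, -16, -15, -12, -10, -6, -1, 0, 3, 9, 14, 18, 24, 33, 48}, so |A + A| = 18. Thus K = 18/6 = 3. For comparison, the minimum possible |A + A| over all 6-element sets is 2·6 − 1 = 11 (so min K = 11/6), attained only by arithmetic progressions.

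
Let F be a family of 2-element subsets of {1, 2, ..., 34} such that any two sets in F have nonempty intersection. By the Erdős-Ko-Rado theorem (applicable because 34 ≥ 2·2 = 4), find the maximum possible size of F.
max |F| = C(33, 1) = 33

Erdős-Ko-Rado (1961): when n ≥ 2k, max |F| = C(n−1, k−1). The bound is attained by the star {A : i ∈ A} for any fixed i ∈ [n]. Here C(34−1, 2−1) = C(33, 1) = 33.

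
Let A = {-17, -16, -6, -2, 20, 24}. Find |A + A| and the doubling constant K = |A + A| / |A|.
K = |A + A| / |A| = 20/6 = 10/3

Enumerate A + A = {a + b : a, b ∈ A}. With |A| = 6, there are |A|^2 = 36 ordered sum pairs; collecting distinct values, A + A = {-34, -33, -32, -23, -22, -19, -18, -12, -8, -4, 3, 4, 7, 8, 14, 18, 22, 40, 44, 48}, so |A + A| = 20. Thus K = 20/6 = 10/3. For comparison, the minimum possible |A + A| over all 6-element sets is 2·6 − 1 = 11 (so min K = 11/6), attained only by arithmetic progressions.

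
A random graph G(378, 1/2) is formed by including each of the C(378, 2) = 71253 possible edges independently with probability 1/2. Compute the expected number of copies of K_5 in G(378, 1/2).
E[# K_5] = C(378, 5) · (1/2)^C(5, 2) = 62624261700 / 2^10 = 15656065425/256 ≈ 61156505.566406

For each 5-subset S of vertices (there are C(378, 5) = 62624261700 such S), let X_S = 1 if S induces a K_5 (all C(5, 2) = 10 edges present). Then P(X_S = 1) = (1/2)^10 = 1/1024. By linearity of expectation, E[# K_5] = C(378, 5) · (1/2)^10 = 62624261700 / 1024 = 15656065425/256 ≈ 61156505.566406.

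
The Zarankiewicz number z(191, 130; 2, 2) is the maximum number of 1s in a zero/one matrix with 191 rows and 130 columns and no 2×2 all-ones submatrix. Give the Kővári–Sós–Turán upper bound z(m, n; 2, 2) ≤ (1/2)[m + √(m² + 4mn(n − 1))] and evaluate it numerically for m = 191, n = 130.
z(191, 130; 2, 2) ≤ (1/2)[191 + √(191² + 4·191·130·129)] = (1/2)[191 + √12848761] = 1887.7584

Kővári–Sós–Turán: let r_1, ..., r_191 be the row sums and z = Σ r_i the total number of 1s. Each pair of columns can share at most one row with both entries 1 (else a 2×2 all-ones block appears), so Σ_i C(r_i, 2) ≤ C(130, 2) = 8385. By convexity Σ_i C(r_i, 2) ≥ 191·C(z/191, 2) = z(z − 191)/(2·191), giving z² − 191z − 191·130·129 ≤ 0 and hence z ≤ (1/2)[191 + √(36481 + 4·3203070)] = (1/2)[191 + √12848761] ≈ (1/2)(191 + 3584.5168) = 1887.7584.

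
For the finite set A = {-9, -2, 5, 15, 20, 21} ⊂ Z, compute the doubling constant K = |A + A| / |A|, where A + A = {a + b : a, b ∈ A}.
K = |A + A| / |A| = 20/6 = 10/3

Enumerate A + A = {a + b : a, b ∈ A}. With |A| = 6, there are |A|^2 = 36 ordered sum pairs; collecting distinct values, A + A = {-18, -11, -4, 3, 6, 10, 11, 12, 13, 18, 19, 20, 25, 26, 30, 35, 36, 40, 41, 42}, so |A + A| = 20. Thus K = 20/6 = 10/3. For comparison, the minimum possible |A + A| over all 6-element sets is 2·6 − 1 = 11 (so min K = 11/6), attained only by arithmetic progressions.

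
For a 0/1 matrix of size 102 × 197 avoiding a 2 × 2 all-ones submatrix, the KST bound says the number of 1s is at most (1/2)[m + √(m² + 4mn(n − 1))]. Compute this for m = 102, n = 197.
z(102, 197; 2, 2) ≤ (1/2)[102 + √(102² + 4·102·197·196)] = (1/2)[102 + √15764100] = 2036.2015

Kővári–Sós–Turán: let r_1, ..., r_102 be the row sums and z = Σ r_i the total number of 1s. Each pair of columns can share at most one row with both entries 1 (else a 2×2 all-ones block appears), so Σ_i C(r_i, 2) ≤ C(197, 2) = 19306. By convexity Σ_i C(r_i, 2) ≥ 102·C(z/102, 2) = z(z − 102)/(2·102), giving z² − 102z − 102·197·196 ≤ 0 and hence z ≤ (1/2)[102 + √(10404 + 4·3938424)] = (1/2)[102 + √15764100] ≈ (1/2)(102 + 3970.403) = 2036.2015.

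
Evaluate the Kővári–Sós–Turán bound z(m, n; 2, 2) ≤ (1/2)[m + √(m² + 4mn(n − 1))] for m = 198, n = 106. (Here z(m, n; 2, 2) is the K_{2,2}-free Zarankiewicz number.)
z(198, 106; 2, 2) ≤ (1/2)[198 + √(198² + 4·198·106·105)] = (1/2)[198 + √8854164] = 1586.7974

Kővári–Sós–Turán: let r_1, ..., r_198 be the row sums and z = Σ r_i the total number of 1s. Each pair of columns can share at most one row with both entries 1 (else a 2×2 all-ones block appears), so Σ_i C(r_i, 2) ≤ C(106, 2) = 5565. By convexity Σ_i C(r_i, 2) ≥ 198·C(z/198, 2) = z(z − 198)/(2·198), giving z² − 198z − 198·106·105 ≤ 0 and hence z ≤ (1/2)[198 + √(39204 + 4·2203740)] = (1/2)[198 + √8854164] ≈ (1/2)(198 + 2975.5947) = 1586.7974.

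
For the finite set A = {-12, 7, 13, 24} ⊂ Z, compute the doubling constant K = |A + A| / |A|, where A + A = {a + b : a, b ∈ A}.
K = |A + A| / |A| = 10/4 = 5/2

Enumerate A + A = {a + b : a, b ∈ A}. With |A| = 4, there are |A|^2 = 16 ordered sum pairs; collecting distinct values, A + A = {-24, -5, 1, 12, 14, 20, 26, 31, 37, 48}, so |A + A| = 10. Thus K = 10/4 = 5/2. For comparison, the minimum possible |A + A| over all 4-element sets is 2·4 − 1 = 7 (so min K = 7/4), attained only by arithmetic progressions.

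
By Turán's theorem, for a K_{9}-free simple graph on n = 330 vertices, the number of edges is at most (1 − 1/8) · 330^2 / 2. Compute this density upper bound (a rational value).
Turán density bound = (7/8) · 330^2/2 = 190575/4 ≈ 47643.75

Turán's theorem: ex(n, K_{r+1}) is achieved by the complete r-partite Turán graph T(n, r) with parts as balanced as possible, and is at most (1 − 1/r) · n^2/2. For r = 8, n = 330: the density bound is (7/8) · 108900/2 = 190575/4 ≈ 47643.75. The integer-valued extremum is e(T(330, 8)) = 47643, which is strictly less than the density bound 190575/4 since 8 ∤ 330 (the parts of T(330, 8) cannot all be equal).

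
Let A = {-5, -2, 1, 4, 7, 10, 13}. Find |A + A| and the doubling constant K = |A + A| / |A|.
K = |A + A| / |A| = 13/7

Enumerate A + A = {a + b : a, b ∈ A}. With |A| = 7, there are |A|^2 = 49 ordered sum pairs; collecting distinct values, A + A = {-10, -7, -4, -1, 2, 5, 8, 11, 14, 17, 20, 23, 26}, so |A + A| = 13. Thus K = 13/7. Here |A + A| = 2|A| − 1 = 13, the minimum possible — so K = 13/7 is minimal, which holds iff A is an arithmetic progression.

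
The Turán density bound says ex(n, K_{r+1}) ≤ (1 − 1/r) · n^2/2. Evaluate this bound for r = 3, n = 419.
Turán density bound = (2/3) · 419^2/2 = 175561/3 ≈ 58520.3333

Turán's theorem: ex(n, K_{r+1}) is achieved by the complete r-partite Turán graph T(n, r) with parts as balanced as possible, and is at most (1 − 1/r) · n^2/2. For r = 3, n = 419: the density bound is (2/3) · 175561/2 = 175561/3 ≈ 58520.3333. The integer-valued extremum is e(T(419, 3)) = 58520, which is strictly less than the density bound 175561/3 since 3 ∤ 419 (the parts of T(419, 3) cannot all be equal).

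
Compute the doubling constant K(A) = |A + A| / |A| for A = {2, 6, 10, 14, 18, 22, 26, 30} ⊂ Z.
K = |A + A| / |A| = 15/8

Enumerate A + A = {a + b : a, b ∈ A}. With |A| = 8, there are |A|^2 = 64 ordered sum pairs; collecting distinct values, A + A = {4, 8, 12, 16, 20, 24, 28, 32, 36, 40, 44, 48, 52, 56, 60}, so |A + A| = 15. Thus K = 15/8. Here |A + A| = 2|A| − 1 = 15, the minimum possible — so K = 15/8 is minimal, which holds iff A is an arithmetic progression.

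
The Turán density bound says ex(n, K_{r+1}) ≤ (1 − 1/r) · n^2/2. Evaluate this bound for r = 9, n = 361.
Turán density bound = (8/9) · 361^2/2 = 521284/9 ≈ 57920.4444

Turán's theorem: ex(n, K_{r+1}) is achieved by the complete r-partite Turán graph T(n, r) with parts as balanced as possible, and is at most (1 − 1/r) · n^2/2. For r = 9, n = 361: the density bound is (8/9) · 130321/2 = 521284/9 ≈ 57920.4444. The integer-valued extremum is e(T(361, 9)) = 57920, which is strictly less than the density bound 521284/9 since 9 ∤ 361 (the parts of T(361, 9) cannot all be equal).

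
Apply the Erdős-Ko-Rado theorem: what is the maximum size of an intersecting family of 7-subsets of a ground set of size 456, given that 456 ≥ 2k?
max |F| = C(455, 6) = 11922310975575

Erdős-Ko-Rado (1961): when n ≥ 2k, max |F| = C(n−1, k−1). The bound is attained by the star {A : i ∈ A} for any fixed i ∈ [n]. Here C(456−1, 7−1) = C(455, 6) = 11922310975575.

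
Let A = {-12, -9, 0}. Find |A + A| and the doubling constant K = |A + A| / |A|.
K = |A + A| / |A| = 6/3 = 2

Enumerate A + A = {a + b : a, b ∈ A}. With |A| = 3, there are |A|^2 = 9 ordered sum pairs; collecting distinct values, A + A = {-24, -21, -18, -12, -9, 0}, so |A + A| = 6. Thus K = 6/3 = 2. For comparison, the minimum possible |A + A| over all 3-element sets is 2·3 − 1 = 5 (so min K = 5/3), attained only by arithmetic progressions.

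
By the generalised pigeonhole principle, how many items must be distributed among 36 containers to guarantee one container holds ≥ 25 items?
n = (25 − 1)·36 + 1 = 865

By the generalised pigeonhole principle, to guarantee some box contains ≥ r objects we need more than (r − 1) · k objects total. Threshold: n = (r − 1) · k + 1. With r = 25 and k = 36: n = 24 · 36 + 1 = 864 + 1 = 865. For n = 864 = 24 · 36, we can put exactly 24 objects in every box, avoiding 25 in any single one — so 865 is tight.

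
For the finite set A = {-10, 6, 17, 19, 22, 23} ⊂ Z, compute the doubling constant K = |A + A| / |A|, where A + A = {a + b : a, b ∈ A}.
K = |A + A| / |A| = 20/6 = 10/3

Enumerate A + A = {a + b : a, b ∈ A}. With |A| = 6, there are |A|^2 = 36 ordered sum pairs; collecting distinct values, A + A = {-20, -4, 7, 9, 12, 13, 23, 25, 28, 29, 34, 36, 38, 39, 40, 41, 42, 44, 45, 46}, so |A + A| = 20. Thus K = 20/6 = 10/3. For comparison, the minimum possible |A + A| over all 6-element sets is 2·6 − 1 = 11 (so min K = 11/6), attained only by arithmetic progressions.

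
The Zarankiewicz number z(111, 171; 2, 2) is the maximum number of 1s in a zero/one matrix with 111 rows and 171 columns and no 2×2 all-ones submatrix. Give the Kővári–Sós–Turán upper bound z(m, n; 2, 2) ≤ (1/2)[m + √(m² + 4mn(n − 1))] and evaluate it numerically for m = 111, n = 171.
z(111, 171; 2, 2) ≤ (1/2)[111 + √(111² + 4·111·171·170)] = (1/2)[111 + √12919401] = 1852.6784

Kővári–Sós–Turán: let r_1, ..., r_111 be the row sums and z = Σ r_i the total number of 1s. Each pair of columns can share at most one row with both entries 1 (else a 2×2 all-ones block appears), so Σ_i C(r_i, 2) ≤ C(171, 2) = 14535. By convexity Σ_i C(r_i, 2) ≥ 111·C(z/111, 2) = z(z − 111)/(2·111), giving z² − 111z − 111·171·170 ≤ 0 and hence z ≤ (1/2)[111 + √(12321 + 4·3226770)] = (1/2)[111 + √12919401] ≈ (1/2)(111 + 3594.3568) = 1852.6784.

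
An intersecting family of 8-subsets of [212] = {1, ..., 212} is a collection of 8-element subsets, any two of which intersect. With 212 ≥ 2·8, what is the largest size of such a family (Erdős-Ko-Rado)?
max |F| = C(211, 7) = 3340967581380

The Erdős-Ko-Rado theorem states: for n ≥ 2k, an intersecting family of k-subsets of an n-element set has size at most C(n − 1, k − 1), with equality for 'star' families {A ⊆ [n] : |A| = k, i ∈ A} (fix an element i). For n = 212, k = 8: C(211, 7) = 3340967581380.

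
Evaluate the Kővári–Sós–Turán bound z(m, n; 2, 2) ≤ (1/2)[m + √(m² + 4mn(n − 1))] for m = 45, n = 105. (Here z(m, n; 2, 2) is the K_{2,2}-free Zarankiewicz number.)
z(45, 105; 2, 2) ≤ (1/2)[45 + √(45² + 4·45·105·104)] = (1/2)[45 + √1967625] = 723.8603

Kővári–Sós–Turán: let r_1, ..., r_45 be the row sums and z = Σ r_i the total number of 1s. Each pair of columns can share at most one row with both entries 1 (else a 2×2 all-ones block appears), so Σ_i C(r_i, 2) ≤ C(105, 2) = 5460. By convexity Σ_i C(r_i, 2) ≥ 45·C(z/45, 2) = z(z − 45)/(2·45), giving z² − 45z − 45·105·104 ≤ 0 and hence z ≤ (1/2)[45 + √(2025 + 4·491400)] = (1/2)[45 + √1967625] ≈ (1/2)(45 + 1402.7206) = 723.8603.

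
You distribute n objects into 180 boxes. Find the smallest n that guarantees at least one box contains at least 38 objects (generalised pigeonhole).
n = (38 − 1)·180 + 1 = 6661

By the generalised pigeonhole principle, to guarantee some box contains ≥ r objects we need more than (r − 1) · k objects total. Threshold: n = (r − 1) · k + 1. With r = 38 and k = 180: n = 37 · 180 + 1 = 6660 + 1 = 6661. For n = 6660 = 37 · 180, we can put exactly 37 objects in every box, avoiding 38 in any single one — so 6661 is tight.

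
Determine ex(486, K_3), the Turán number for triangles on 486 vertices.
ex(486, K_3) = ⌊486^2/4⌋ = 59049

Mantel (1907): a triangle-free graph on n vertices has at most ⌊n^2/4⌋ edges, with equality for the complete bipartite graph K_{⌊n/2⌋, ⌈n/2⌉}. For n = 486: ⌊486^2/4⌋ = ⌊236196/4⌋ = 59049. The extremal graph is K_{243, 243}, which has 243·243 = 59049 edges.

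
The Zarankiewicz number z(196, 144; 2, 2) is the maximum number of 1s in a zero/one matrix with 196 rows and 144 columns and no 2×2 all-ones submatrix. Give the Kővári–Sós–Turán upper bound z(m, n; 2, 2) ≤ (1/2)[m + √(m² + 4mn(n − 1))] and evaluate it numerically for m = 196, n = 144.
z(196, 144; 2, 2) ≤ (1/2)[196 + √(196² + 4·196·144·143)] = (1/2)[196 + √16182544] = 2109.3766

Kővári–Sós–Turán: let r_1, ..., r_196 be the row sums and z = Σ r_i the total number of 1s. Each pair of columns can share at most one row with both entries 1 (else a 2×2 all-ones block appears), so Σ_i C(r_i, 2) ≤ C(144, 2) = 10296. By convexity Σ_i C(r_i, 2) ≥ 196·C(z/196, 2) = z(z − 196)/(2·196), giving z² − 196z − 196·144·143 ≤ 0 and hence z ≤ (1/2)[196 + √(38416 + 4·4036032)] = (1/2)[196 + √16182544] ≈ (1/2)(196 + 4022.7533) = 2109.3766.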